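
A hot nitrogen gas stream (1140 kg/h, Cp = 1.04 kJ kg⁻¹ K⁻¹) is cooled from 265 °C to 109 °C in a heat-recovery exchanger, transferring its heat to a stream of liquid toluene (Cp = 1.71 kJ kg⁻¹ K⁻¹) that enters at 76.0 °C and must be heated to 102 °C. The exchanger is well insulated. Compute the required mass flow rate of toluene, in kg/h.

Heat released by hot stream: Q = 1140 × 1.04 × (265 − 109) = 184950 kJ/h
Energy balance on cold side (adiabatic exchanger): Q = ṁ_c·Cp_c·(T_c,out − T_c,in)
ṁ_c = 184950 / [1.71 × (102 − 76.0)] = 4160 kg/h

ṁ_c = 4160 kg/h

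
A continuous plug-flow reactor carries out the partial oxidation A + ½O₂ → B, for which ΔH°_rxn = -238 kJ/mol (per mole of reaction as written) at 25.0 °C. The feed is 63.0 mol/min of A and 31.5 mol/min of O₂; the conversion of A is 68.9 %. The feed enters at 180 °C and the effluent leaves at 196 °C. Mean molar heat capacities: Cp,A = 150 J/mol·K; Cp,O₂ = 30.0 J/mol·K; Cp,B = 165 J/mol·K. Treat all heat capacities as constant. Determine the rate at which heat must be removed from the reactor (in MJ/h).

Q_out = 610 MJ/h

Extent of reaction ξ = 0.689 × 63.0 = 43.407 mol/min
Reaction term: ξ·ΔH°_rxn = 43.407 × -238 = -10331 kJ/min
Sensible, feed 180→25 °C: -1611.2 kJ/min
Outlet flows (mol/min): A 19.593, O₂ 9.7965, B 43.407
Sensible, products 25→196 °C: 1777.5 kJ/min
Q = ΔH = -10165 kJ/min = -169.41 kW
Heat removed = 609.87 MJ/h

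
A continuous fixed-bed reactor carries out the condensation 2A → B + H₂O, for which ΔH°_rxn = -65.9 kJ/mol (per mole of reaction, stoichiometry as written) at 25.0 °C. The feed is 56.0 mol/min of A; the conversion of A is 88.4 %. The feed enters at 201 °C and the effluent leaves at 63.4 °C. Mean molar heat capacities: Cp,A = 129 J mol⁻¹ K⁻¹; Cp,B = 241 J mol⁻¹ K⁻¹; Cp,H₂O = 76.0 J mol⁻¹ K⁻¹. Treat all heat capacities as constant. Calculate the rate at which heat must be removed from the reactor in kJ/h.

Q_out = 154000 kJ/h

Extent of reaction ξ = 0.884 × 56.0 / 2 = 24.752 mol/min
Reaction term: ξ·ΔH°_rxn = 24.752 × -65.9 = -1631.2 kJ/min
Sensible, feed 201→25 °C: -1271.4 kJ/min
Outlet flows (mol/min): A 6.496, B 24.752, H₂O 24.752
Sensible, products 25→63.4 °C: 333.48 kJ/min
Q = ΔH = -2569.1 kJ/min = -42.818 kW
Heat removed = 154150 kJ/h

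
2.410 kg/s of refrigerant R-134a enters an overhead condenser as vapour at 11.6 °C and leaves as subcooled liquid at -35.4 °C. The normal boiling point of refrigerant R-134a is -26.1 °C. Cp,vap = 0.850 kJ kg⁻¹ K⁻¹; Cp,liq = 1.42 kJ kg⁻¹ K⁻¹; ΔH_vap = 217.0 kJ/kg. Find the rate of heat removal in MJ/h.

Q_c = 2280 MJ/h

vapour 11.6→-26.1 °C: -32.045 kJ/kg
condensation at -26.1 °C: -217 kJ/kg
liquid -26.1→-35.4 °C: -13.206 kJ/kg
Δh = -32.045 + -217 + -13.206 = -262.25 kJ/kg
Q = ṁ·Δh = 2.410 kg/s × -262.25 kJ/kg = -632.02 kJ/s
|Q| = 632.02 kW = 2275.3 MJ/h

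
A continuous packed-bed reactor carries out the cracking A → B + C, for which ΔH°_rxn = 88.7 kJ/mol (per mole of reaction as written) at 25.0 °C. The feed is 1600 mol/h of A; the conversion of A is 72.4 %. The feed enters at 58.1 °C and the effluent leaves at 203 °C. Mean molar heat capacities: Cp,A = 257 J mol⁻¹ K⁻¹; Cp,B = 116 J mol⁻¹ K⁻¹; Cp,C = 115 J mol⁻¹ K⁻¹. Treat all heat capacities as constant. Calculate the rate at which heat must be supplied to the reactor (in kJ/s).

Extent of reaction ξ = 0.724 × 1600 = 1158.4 mol/h
Reaction term: ξ·ΔH°_rxn = 1158.4 × 88.7 = 102750 kJ/h
Sensible, feed 58.1→25 °C: -13611 kJ/h
Outlet flows (mol/h): A 441.6, B 1158.4, C 1158.4
Sensible, products 25→203 °C: 67833 kJ/h
Q = ΔH = 156970 kJ/h = 43.603 kW
Heat supplied = 43.603 kJ/s

Q_in = 43.6 kJ/s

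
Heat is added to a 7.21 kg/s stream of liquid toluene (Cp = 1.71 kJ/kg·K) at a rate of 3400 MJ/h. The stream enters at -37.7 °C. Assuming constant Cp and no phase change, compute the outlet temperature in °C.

T_out = 38.9 °C

Q = 3400 MJ/h = 944.44 kJ/s
ΔT = Q/(ṁ·Cp) = 944.44/(7.21×1.71) = 76.603 K
T_out = -37.7 + 76.603 = 38.903 °C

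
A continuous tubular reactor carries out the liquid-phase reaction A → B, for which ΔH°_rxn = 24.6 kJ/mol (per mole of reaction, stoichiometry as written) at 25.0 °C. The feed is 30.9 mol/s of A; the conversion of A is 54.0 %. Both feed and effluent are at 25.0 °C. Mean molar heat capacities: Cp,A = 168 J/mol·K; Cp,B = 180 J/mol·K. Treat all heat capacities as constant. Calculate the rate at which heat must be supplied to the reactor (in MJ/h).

Q_in = 1480 MJ/h

Extent of reaction ξ = 0.540 × 30.9 = 16.686 mol/s
Reaction term: ξ·ΔH°_rxn = 16.686 × 24.6 = 410.48 kJ/s
Q = ΔH = 410.48 kJ/s = 410.48 kW
Heat supplied = 1477.7 MJ/h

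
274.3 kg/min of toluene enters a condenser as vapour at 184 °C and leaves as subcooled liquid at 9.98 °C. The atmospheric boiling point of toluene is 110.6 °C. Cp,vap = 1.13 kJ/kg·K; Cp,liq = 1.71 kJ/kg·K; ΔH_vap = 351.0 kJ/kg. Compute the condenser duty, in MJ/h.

vapour 184→110.6 °C: -82.942 kJ/kg
condensation at 110.6 °C: -351 kJ/kg
liquid 110.6→9.98 °C: -172.06 kJ/kg
Δh = -82.942 + -351 + -172.06 = -606 kJ/kg
Q = ṁ·Δh = 274.3 kg/min × -606 kJ/kg = -166230 kJ/min
|Q| = 2770.4 kW = 9973.6 MJ/h

Q_c = 9970 MJ/h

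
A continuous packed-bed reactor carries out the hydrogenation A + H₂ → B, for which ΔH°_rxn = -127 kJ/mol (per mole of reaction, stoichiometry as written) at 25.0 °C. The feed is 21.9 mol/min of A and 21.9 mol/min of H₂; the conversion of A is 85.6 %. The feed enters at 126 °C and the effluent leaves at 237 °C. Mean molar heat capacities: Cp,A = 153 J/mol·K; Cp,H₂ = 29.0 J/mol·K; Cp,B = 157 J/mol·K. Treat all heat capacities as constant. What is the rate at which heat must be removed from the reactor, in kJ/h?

Extent of reaction ξ = 0.856 × 21.9 = 18.746 mol/min
Reaction term: ξ·ΔH°_rxn = 18.746 × -127 = -2380.8 kJ/min
Sensible, feed 126→25 °C: -402.57 kJ/min
Outlet flows (mol/min): A 3.1536, H₂ 3.1536, B 18.746
Sensible, products 25→237 °C: 745.63 kJ/min
Q = ΔH = -2037.7 kJ/min = -33.962 kW
Heat removed = 122260 kJ/h

Q_out = 122000 kJ/h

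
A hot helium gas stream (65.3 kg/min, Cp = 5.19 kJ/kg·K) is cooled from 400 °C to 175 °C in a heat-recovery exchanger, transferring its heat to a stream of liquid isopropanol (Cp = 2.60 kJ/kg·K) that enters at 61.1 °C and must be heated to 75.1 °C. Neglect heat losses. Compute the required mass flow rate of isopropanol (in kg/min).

ṁ_c = 2090 kg/min

Heat released by hot stream: Q = 65.3 × 5.19 × (400 − 175) = 76254 kJ/min
Energy balance on cold side (adiabatic exchanger): Q = ṁ_c·Cp_c·(T_c,out − T_c,in)
ṁ_c = 76254 / [2.60 × (75.1 − 61.1)] = 2094.9 kg/min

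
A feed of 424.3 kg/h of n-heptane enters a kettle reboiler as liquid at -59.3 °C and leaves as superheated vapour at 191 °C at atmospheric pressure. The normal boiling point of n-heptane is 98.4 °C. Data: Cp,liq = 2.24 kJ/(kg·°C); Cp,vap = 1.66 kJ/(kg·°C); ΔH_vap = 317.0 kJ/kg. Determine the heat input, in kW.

Q = 97.1 kW

liquid -59.3→98.4 °C: 353.25 kJ/kg
vaporisation at 98.4 °C: 317 kJ/kg
vapour 98.4→191 °C: 153.72 kJ/kg
Δh = 353.25 + 317 + 153.72 = 823.96 kJ/kg
Q = ṁ·Δh = 424.3 kg/h × 823.96 kJ/kg = 349610 kJ/h
|Q| = 97.113 kW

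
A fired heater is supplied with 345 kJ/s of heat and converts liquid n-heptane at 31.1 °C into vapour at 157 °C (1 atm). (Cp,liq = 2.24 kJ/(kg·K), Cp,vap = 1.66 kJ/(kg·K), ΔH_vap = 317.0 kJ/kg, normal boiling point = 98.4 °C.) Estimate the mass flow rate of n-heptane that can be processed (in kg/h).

ṁ = 2200 kg/h

Δh = 2.24×(98.4−31.1) + 317.0 + 1.66×(157−98.4) = 565.03 kJ/kg
Q = 345 kJ/s = 345 kJ/s = 1.242e+06 kJ/h
ṁ = Q/Δh = 1.242e+06 / 565.03 = 2198.1 kg/h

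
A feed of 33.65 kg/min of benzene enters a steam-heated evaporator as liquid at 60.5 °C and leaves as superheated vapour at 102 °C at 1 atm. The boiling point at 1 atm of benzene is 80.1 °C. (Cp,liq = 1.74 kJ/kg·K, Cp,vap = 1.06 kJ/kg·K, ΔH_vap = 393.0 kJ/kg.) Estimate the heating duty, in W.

liquid 60.5→80.1 °C: 34.104 kJ/kg
vaporisation at 80.1 °C: 393 kJ/kg
vapour 80.1→102 °C: 23.214 kJ/kg
Δh = 34.104 + 393 + 23.214 = 450.32 kJ/kg
Q = ṁ·Δh = 33.65 kg/min × 450.32 kJ/kg = 15153 kJ/min
|Q| = 252.55 kW = 252550 W

Q = 253000 W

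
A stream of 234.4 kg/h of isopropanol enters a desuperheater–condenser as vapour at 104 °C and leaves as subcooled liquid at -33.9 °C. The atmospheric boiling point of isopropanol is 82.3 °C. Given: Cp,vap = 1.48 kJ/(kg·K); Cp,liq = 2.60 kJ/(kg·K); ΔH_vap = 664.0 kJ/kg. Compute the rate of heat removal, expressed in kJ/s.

vapour 104→82.3 °C: -32.116 kJ/kg
condensation at 82.3 °C: -664 kJ/kg
liquid 82.3→-33.9 °C: -302.12 kJ/kg
Δh = -32.116 + -664 + -302.12 = -998.24 kJ/kg
Q = ṁ·Δh = 234.4 kg/h × -998.24 kJ/kg = -233990 kJ/h
|Q| = 64.996 kW

Q_c = 65.0 kJ/s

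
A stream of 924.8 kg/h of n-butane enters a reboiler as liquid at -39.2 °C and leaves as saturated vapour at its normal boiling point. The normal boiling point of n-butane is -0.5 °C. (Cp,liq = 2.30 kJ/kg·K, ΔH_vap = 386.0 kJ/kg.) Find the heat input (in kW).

Q = 122 kW

liquid -39.2→-0.5 °C: 89.01 kJ/kg
vaporisation at -0.5 °C: 386 kJ/kg
Δh = 89.01 + 386 = 475.01 kJ/kg
Q = ṁ·Δh = 924.8 kg/h × 475.01 kJ/kg = 439290 kJ/h
|Q| = 122.02 kW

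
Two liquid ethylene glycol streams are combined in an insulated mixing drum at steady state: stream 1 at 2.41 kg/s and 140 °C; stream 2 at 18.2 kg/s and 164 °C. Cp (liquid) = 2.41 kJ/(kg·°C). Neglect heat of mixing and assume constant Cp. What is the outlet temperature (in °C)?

Adiabatic, steady state ⇒ Σ ṁᵢCp,ᵢ(T_out − Tᵢ) = 0
T_out = Σ ṁᵢCp,ᵢTᵢ / Σ ṁᵢCp,ᵢ
      = 8006.5 / 49.67 = 161.19 °C

T_out = 161 °C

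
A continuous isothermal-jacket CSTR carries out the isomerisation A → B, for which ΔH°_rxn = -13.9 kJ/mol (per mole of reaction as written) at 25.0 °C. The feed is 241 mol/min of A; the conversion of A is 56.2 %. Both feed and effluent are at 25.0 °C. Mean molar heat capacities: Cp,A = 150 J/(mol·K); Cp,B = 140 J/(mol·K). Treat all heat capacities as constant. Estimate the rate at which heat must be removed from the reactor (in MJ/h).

Extent of reaction ξ = 0.562 × 241 = 135.44 mol/min
Reaction term: ξ·ΔH°_rxn = 135.44 × -13.9 = -1882.6 kJ/min
Q = ΔH = -1882.6 kJ/min = -31.377 kW
Heat removed = 112.96 MJ/h

Q_out = 113 MJ/h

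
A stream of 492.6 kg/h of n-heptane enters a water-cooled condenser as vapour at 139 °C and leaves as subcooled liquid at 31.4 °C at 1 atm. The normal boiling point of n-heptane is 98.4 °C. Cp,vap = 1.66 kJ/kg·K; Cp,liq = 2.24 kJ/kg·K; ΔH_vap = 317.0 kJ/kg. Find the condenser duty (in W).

Q_c = 73100 W

vapour 139→98.4 °C: -67.396 kJ/kg
condensation at 98.4 °C: -317 kJ/kg
liquid 98.4→31.4 °C: -150.08 kJ/kg
Δh = -67.396 + -317 + -150.08 = -534.48 kJ/kg
Q = ṁ·Δh = 492.6 kg/h × -534.48 kJ/kg = -263280 kJ/h
|Q| = 73.134 kW = 73134 W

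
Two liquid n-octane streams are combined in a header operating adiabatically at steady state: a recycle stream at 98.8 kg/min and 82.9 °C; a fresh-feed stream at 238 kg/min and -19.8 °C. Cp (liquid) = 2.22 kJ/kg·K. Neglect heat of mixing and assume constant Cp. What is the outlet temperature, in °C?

T_out = 10.3 °C

Energy balance with Q = 0: Σ ṁᵢCp,ᵢ(T_out − Tᵢ) = 0
T_out = Σ ṁᵢCp,ᵢTᵢ / Σ ṁᵢCp,ᵢ
      = 7721.4 / 747.7 = 10.327 °C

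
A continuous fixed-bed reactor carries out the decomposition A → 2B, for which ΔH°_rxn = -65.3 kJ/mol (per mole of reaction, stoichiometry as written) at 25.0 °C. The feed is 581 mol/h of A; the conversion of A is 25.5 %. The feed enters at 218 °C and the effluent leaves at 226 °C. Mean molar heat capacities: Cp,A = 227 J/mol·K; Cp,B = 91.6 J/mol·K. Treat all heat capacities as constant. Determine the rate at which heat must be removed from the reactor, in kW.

Extent of reaction ξ = 0.255 × 581 = 148.16 mol/h
Reaction term: ξ·ΔH°_rxn = 148.16 × -65.3 = -9674.5 kJ/h
Sensible, feed 218→25 °C: -25454 kJ/h
Outlet flows (mol/h): A 432.85, B 296.31
Sensible, products 25→226 °C: 25205 kJ/h
Q = ΔH = -9923.8 kJ/h = -2.7566 kW
Heat removed = 2.7566 kW

Q_out = 2.76 kW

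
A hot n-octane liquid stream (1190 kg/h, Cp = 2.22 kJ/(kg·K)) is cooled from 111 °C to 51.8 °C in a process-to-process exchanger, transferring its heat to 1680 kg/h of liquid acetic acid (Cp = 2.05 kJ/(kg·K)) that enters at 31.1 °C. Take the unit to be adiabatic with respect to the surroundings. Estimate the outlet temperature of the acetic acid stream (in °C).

T_c,out = 76.5 °C

Heat released by hot stream: Q = 1190 × 2.22 × (111 − 51.8) = 156390 kJ/h
Energy balance on cold side (adiabatic exchanger): Q = ṁ_c·Cp_c·(T_c,out − T_c,in)
T_c,out = 31.1 + 156390/(1680 × 2.05) = 76.511 °C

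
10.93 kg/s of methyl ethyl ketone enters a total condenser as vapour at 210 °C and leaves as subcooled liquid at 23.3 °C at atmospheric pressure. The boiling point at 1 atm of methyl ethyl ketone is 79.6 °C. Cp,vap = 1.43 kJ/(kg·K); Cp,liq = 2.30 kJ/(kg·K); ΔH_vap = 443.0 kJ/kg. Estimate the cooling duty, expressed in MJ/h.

Q_c = 29900 MJ/h

vapour 210→79.6 °C: -186.47 kJ/kg
condensation at 79.6 °C: -443 kJ/kg
liquid 79.6→23.3 °C: -129.49 kJ/kg
Δh = -186.47 + -443 + -129.49 = -758.96 kJ/kg
Q = ṁ·Δh = 10.93 kg/s × -758.96 kJ/kg = -8295.5 kJ/s
|Q| = 8295.5 kW = 29864 MJ/h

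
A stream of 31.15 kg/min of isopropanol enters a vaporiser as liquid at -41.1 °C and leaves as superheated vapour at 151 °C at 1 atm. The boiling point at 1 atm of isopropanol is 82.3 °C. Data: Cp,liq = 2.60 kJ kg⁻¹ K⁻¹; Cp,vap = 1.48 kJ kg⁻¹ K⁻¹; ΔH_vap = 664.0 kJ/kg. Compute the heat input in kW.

liquid -41.1→82.3 °C: 320.84 kJ/kg
vaporisation at 82.3 °C: 664 kJ/kg
vapour 82.3→151 °C: 101.68 kJ/kg
Δh = 320.84 + 664 + 101.68 = 1086.5 kJ/kg
Q = ṁ·Δh = 31.15 kg/min × 1086.5 kJ/kg = 33845 kJ/min
|Q| = 564.08 kW

Q = 564 kW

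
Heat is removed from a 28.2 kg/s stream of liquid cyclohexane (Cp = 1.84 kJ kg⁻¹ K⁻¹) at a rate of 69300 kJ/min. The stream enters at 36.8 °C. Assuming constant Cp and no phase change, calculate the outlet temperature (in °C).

Q = 69300 kJ/min = 1155 kJ/s
ΔT = Q/(ṁ·Cp) = 1155/(28.2×1.84) = 22.259 K
T_out = 36.8 − 22.259 = 14.541 °C

T_out = 14.5 °C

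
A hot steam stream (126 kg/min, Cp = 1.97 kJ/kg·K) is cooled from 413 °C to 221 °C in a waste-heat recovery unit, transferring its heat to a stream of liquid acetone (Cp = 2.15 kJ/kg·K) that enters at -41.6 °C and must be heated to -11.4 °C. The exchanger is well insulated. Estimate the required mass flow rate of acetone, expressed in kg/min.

Heat released by hot stream: Q = 126 × 1.97 × (413 − 221) = 47658 kJ/min
Energy balance on cold side (adiabatic exchanger): Q = ṁ_c·Cp_c·(T_c,out − T_c,in)
ṁ_c = 47658 / [2.15 × (-11.4 − -41.6)] = 733.99 kg/min

ṁ_c = 734 kg/min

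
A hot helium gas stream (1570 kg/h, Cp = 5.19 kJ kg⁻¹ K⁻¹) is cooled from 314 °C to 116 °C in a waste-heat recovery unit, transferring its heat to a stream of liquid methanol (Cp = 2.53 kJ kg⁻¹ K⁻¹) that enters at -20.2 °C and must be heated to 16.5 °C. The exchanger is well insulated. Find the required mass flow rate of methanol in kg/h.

Heat released by hot stream: Q = 1570 × 5.19 × (314 − 116) = 1.6134e+06 kJ/h
Energy balance on cold side (adiabatic exchanger): Q = ṁ_c·Cp_c·(T_c,out − T_c,in)
ṁ_c = 1.6134e+06 / [2.53 × (16.5 − -20.2)] = 17376 kg/h

ṁ_c = 17400 kg/h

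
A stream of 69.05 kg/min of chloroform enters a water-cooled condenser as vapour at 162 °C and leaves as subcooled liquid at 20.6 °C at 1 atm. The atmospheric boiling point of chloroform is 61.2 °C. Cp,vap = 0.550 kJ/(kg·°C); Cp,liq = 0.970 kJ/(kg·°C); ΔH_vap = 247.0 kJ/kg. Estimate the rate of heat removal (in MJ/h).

Q_c = 1420 MJ/h

vapour 162→61.2 °C: -55.44 kJ/kg
condensation at 61.2 °C: -247 kJ/kg
liquid 61.2→20.6 °C: -39.382 kJ/kg
Δh = -55.44 + -247 + -39.382 = -341.82 kJ/kg
Q = ṁ·Δh = 69.05 kg/min × -341.82 kJ/kg = -23603 kJ/min
|Q| = 393.38 kW = 1416.2 MJ/h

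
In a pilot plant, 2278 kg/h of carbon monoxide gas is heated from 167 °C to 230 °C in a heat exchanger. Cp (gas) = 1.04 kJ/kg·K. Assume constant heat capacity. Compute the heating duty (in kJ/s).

Q = ṁ·Cp·ΔT = 2278 × 1.04 × (230 − 167) = 149250 kJ/h
Converting: 149250 / 3600 s = 41.46 kW

Q = 41.5 kJ/s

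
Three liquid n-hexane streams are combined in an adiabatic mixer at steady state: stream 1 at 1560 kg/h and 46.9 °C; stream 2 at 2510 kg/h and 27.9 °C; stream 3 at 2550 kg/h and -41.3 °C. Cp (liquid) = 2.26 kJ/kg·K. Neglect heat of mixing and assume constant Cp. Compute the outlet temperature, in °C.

T_out = 5.72 °C

No heat crosses the boundary, so H_out = H_in.
Σ ṁᵢCp,ᵢTᵢ = 1560×2.26×46.9 + 2510×2.26×27.9 + 2550×2.26×-41.3 = 85604
Σ ṁᵢCp,ᵢ = 1560×2.26 + 2510×2.26 + 2550×2.26 = 14961
T_out = 85604 / 14961 = 5.7218 °C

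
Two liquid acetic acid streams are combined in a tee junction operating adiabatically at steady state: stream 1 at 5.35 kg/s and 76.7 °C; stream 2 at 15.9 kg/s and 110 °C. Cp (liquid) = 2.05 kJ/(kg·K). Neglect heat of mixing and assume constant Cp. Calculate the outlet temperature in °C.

T_out = 102 °C

Adiabatic, steady state ⇒ Σ ṁᵢCp,ᵢ(T_out − Tᵢ) = 0
Σ ṁᵢCp,ᵢTᵢ = 5.35×2.05×76.7 + 15.9×2.05×110 = 4426.7
Σ ṁᵢCp,ᵢ = 5.35×2.05 + 15.9×2.05 = 43.562
T_out = 4426.7 / 43.562 = 101.62 °C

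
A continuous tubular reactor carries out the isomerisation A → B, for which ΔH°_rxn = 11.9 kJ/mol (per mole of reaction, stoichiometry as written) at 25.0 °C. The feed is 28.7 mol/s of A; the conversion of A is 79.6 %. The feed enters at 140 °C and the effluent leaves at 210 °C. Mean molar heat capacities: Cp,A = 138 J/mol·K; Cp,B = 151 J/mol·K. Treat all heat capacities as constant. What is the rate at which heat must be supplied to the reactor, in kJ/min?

Extent of reaction ξ = 0.796 × 28.7 = 22.845 mol/s
Reaction term: ξ·ΔH°_rxn = 22.845 × 11.9 = 271.86 kJ/s
Sensible, feed 140→25 °C: -455.47 kJ/s
Outlet flows (mol/s): A 5.8548, B 22.845
Sensible, products 25→210 °C: 787.65 kJ/s
Q = ΔH = 604.04 kJ/s = 604.04 kW
Heat supplied = 36243 kJ/min

Q_in = 36200 kJ/min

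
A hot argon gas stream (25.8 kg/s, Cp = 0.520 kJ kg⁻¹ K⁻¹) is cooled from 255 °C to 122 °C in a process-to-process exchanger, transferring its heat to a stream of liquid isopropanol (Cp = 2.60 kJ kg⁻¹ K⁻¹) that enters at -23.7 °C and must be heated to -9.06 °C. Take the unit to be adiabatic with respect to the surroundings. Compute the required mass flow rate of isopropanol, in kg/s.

ṁ_c = 46.9 kg/s

Heat released by hot stream: Q = 25.8 × 0.520 × (255 − 122) = 1784.3 kJ/s
Energy balance on cold side (adiabatic exchanger): Q = ṁ_c·Cp_c·(T_c,out − T_c,in)
ṁ_c = 1784.3 / [2.60 × (-9.06 − -23.7)] = 46.877 kg/s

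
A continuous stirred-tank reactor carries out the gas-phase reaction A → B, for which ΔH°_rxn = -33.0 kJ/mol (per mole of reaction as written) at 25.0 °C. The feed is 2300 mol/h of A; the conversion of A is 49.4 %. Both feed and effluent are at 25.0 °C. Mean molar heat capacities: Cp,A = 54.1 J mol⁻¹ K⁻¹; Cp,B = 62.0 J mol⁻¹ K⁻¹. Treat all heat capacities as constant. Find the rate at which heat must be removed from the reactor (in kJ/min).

Q_out = 625 kJ/min

Extent of reaction ξ = 0.494 × 2300 = 1136.2 mol/h
Reaction term: ξ·ΔH°_rxn = 1136.2 × -33.0 = -37495 kJ/h
Q = ΔH = -37495 kJ/h = -10.415 kW
Heat removed = 624.91 kJ/min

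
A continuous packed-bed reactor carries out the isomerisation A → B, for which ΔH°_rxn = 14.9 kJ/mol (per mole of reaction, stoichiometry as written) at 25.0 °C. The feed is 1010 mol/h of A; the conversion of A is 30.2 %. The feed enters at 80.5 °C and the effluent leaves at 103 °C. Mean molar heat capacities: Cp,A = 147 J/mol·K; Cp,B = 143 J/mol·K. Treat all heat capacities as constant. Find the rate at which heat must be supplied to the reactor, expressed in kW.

Q_in = 2.16 kW

Extent of reaction ξ = 0.302 × 1010 = 305.02 mol/h
Reaction term: ξ·ΔH°_rxn = 305.02 × 14.9 = 4544.8 kJ/h
Sensible, feed 80.5→25 °C: -8240.1 kJ/h
Outlet flows (mol/h): A 704.98, B 305.02
Sensible, products 25→103 °C: 11485 kJ/h
Q = ΔH = 7790.2 kJ/h = 2.1639 kW
Heat supplied = 2.1639 kW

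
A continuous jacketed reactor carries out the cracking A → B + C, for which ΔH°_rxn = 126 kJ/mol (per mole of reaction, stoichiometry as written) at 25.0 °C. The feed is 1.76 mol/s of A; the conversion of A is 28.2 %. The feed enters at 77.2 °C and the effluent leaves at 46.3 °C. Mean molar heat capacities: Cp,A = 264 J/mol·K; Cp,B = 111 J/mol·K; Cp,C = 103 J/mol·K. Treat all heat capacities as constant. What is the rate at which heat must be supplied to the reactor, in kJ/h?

Q_in = 172000 kJ/h

Extent of reaction ξ = 0.282 × 1.76 = 0.49632 mol/s
Reaction term: ξ·ΔH°_rxn = 0.49632 × 126 = 62.536 kJ/s
Sensible, feed 77.2→25 °C: -24.254 kJ/s
Outlet flows (mol/s): A 1.2637, B 0.49632, C 0.49632
Sensible, products 25→46.3 °C: 9.3683 kJ/s
Q = ΔH = 47.65 kJ/s = 47.65 kW
Heat supplied = 171540 kJ/h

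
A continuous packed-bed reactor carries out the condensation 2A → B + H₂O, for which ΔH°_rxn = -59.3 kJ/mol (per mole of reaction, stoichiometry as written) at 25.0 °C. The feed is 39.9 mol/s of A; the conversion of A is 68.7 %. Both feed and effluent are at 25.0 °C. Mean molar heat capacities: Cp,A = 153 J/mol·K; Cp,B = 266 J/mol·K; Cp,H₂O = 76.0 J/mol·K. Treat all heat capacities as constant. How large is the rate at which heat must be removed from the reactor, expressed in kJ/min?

Q_out = 48800 kJ/min

Extent of reaction ξ = 0.687 × 39.9 / 2 = 13.706 mol/s
Reaction term: ξ·ΔH°_rxn = 13.706 × -59.3 = -812.75 kJ/s
Q = ΔH = -812.75 kJ/s = -812.75 kW
Heat removed = 48765 kJ/min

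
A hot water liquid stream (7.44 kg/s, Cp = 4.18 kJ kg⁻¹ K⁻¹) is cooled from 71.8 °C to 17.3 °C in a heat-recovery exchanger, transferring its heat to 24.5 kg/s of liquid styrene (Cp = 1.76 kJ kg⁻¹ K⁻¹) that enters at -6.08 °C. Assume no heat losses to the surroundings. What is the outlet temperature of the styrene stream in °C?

Heat released by hot stream: Q = 7.44 × 4.18 × (71.8 − 17.3) = 1694.9 kJ/s
Energy balance on cold side (adiabatic exchanger): Q = ṁ_c·Cp_c·(T_c,out − T_c,in)
T_c,out = -6.08 + 1694.9/(24.5 × 1.76) = 33.227 °C

T_c,out = 33.2 °C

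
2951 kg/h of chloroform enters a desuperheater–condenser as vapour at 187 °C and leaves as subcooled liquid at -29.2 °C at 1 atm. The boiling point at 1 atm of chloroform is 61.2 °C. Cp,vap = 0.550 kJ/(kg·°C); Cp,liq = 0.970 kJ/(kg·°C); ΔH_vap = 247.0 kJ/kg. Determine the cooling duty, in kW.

Q_c = 331 kW

vapour 187→61.2 °C: -69.19 kJ/kg
condensation at 61.2 °C: -247 kJ/kg
liquid 61.2→-29.2 °C: -87.688 kJ/kg
Δh = -69.19 + -247 + -87.688 = -403.88 kJ/kg
Q = ṁ·Δh = 2951 kg/h × -403.88 kJ/kg = -1.1918e+06 kJ/h
|Q| = 331.07 kW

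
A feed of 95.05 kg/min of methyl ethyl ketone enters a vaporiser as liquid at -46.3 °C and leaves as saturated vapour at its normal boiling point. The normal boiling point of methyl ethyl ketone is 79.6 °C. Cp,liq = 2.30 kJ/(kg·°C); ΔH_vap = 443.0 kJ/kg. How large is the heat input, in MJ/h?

liquid -46.3→79.6 °C: 289.57 kJ/kg
vaporisation at 79.6 °C: 443 kJ/kg
Δh = 289.57 + 443 = 732.57 kJ/kg
Q = ṁ·Δh = 95.05 kg/min × 732.57 kJ/kg = 69631 kJ/min
|Q| = 1160.5 kW = 4177.8 MJ/h

Q = 4180 MJ/h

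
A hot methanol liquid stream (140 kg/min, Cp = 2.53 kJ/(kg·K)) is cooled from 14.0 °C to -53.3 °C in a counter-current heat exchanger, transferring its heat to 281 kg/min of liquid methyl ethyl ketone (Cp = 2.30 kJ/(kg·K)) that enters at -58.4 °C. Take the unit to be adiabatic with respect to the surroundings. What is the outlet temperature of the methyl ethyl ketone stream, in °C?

T_c,out = -21.5 °C

Heat released by hot stream: Q = 140 × 2.53 × (14.0 − -53.3) = 23838 kJ/min
Energy balance on cold side (adiabatic exchanger): Q = ṁ_c·Cp_c·(T_c,out − T_c,in)
T_c,out = -58.4 + 23838/(281 × 2.30) = -21.517 °C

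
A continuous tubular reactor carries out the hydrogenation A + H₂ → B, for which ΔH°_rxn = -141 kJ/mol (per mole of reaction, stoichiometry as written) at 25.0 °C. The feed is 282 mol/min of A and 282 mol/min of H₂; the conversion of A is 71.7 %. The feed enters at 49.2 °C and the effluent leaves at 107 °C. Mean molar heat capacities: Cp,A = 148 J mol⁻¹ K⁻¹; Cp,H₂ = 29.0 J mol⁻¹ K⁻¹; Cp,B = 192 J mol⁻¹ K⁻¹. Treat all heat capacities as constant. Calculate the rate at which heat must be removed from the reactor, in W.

Q_out = 423000 W

Extent of reaction ξ = 0.717 × 282 = 202.19 mol/min
Reaction term: ξ·ΔH°_rxn = 202.19 × -141 = -28509 kJ/min
Sensible, feed 49.2→25 °C: -1207.9 kJ/min
Outlet flows (mol/min): A 79.806, H₂ 79.806, B 202.19
Sensible, products 25→107 °C: 4341.6 kJ/min
Q = ΔH = -25376 kJ/min = -422.93 kW
Heat removed = 422930 W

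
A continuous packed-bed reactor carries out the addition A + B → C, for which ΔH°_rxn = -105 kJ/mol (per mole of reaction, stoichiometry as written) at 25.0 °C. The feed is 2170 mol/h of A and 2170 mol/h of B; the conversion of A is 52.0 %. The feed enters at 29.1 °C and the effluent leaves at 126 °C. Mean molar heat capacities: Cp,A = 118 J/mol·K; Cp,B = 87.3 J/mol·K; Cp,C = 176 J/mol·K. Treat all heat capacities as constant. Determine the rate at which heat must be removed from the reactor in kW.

Extent of reaction ξ = 0.520 × 2170 = 1128.4 mol/h
Reaction term: ξ·ΔH°_rxn = 1128.4 × -105 = -118480 kJ/h
Sensible, feed 29.1→25 °C: -1826.6 kJ/h
Outlet flows (mol/h): A 1041.6, B 1041.6, C 1128.4
Sensible, products 25→126 °C: 41656 kJ/h
Q = ΔH = -78652 kJ/h = -21.848 kW
Heat removed = 21.848 kW

Q_out = 21.8 kW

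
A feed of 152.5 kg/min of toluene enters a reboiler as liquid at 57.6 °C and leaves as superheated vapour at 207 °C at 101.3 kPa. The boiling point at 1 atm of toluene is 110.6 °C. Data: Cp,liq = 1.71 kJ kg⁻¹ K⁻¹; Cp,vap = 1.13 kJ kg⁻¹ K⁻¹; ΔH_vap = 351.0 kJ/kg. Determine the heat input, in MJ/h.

liquid 57.6→110.6 °C: 90.63 kJ/kg
vaporisation at 110.6 °C: 351 kJ/kg
vapour 110.6→207 °C: 108.93 kJ/kg
Δh = 90.63 + 351 + 108.93 = 550.56 kJ/kg
Q = ṁ·Δh = 152.5 kg/min × 550.56 kJ/kg = 83961 kJ/min
|Q| = 1399.3 kW = 5037.6 MJ/h

Q = 5040 MJ/h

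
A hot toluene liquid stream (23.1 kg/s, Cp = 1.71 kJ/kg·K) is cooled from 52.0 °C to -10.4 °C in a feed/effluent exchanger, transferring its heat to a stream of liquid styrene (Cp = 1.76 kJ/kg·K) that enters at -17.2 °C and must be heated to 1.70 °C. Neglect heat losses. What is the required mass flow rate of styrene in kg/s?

Heat released by hot stream: Q = 23.1 × 1.71 × (52.0 − -10.4) = 2464.9 kJ/s
Energy balance on cold side (adiabatic exchanger): Q = ṁ_c·Cp_c·(T_c,out − T_c,in)
ṁ_c = 2464.9 / [1.76 × (1.70 − -17.2)] = 74.1 kg/s

ṁ_c = 74.1 kg/s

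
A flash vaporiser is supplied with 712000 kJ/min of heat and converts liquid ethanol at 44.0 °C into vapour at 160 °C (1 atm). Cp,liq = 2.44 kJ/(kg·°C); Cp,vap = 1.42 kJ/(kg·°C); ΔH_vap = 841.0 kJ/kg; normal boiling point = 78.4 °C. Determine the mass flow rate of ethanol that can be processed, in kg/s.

Δh = 2.44×(78.4−44.0) + 841.0 + 1.42×(160−78.4) = 1040.8 kJ/kg
Q = 712000 kJ/min = 11867 kJ/s = 11867 kJ/s
ṁ = Q/Δh = 11867 / 1040.8 = 11.401 kg/s

ṁ = 11.4 kg/s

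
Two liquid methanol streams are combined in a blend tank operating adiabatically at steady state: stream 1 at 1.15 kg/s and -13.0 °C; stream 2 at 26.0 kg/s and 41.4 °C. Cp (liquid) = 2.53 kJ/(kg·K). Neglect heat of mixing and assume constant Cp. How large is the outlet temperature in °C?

T_out = 39.1 °C

Adiabatic, steady state ⇒ Σ ṁᵢCp,ᵢ(T_out − Tᵢ) = 0
T_out = Σ ṁᵢCp,ᵢTᵢ / Σ ṁᵢCp,ᵢ
      = 2685.5 / 68.689 = 39.096 °C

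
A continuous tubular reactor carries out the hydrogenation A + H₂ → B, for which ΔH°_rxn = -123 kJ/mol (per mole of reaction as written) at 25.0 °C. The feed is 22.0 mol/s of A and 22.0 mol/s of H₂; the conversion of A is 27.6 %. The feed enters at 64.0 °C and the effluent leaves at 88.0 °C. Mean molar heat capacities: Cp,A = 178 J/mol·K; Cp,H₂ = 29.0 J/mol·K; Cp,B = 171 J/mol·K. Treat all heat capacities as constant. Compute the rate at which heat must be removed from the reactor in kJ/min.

Q_out = 39100 kJ/min

Extent of reaction ξ = 0.276 × 22.0 = 6.072 mol/s
Reaction term: ξ·ΔH°_rxn = 6.072 × -123 = -746.86 kJ/s
Sensible, feed 64.0→25 °C: -177.61 kJ/s
Outlet flows (mol/s): A 15.928, H₂ 15.928, B 6.072
Sensible, products 25→88.0 °C: 273.13 kJ/s
Q = ΔH = -651.33 kJ/s = -651.33 kW
Heat removed = 39080 kJ/min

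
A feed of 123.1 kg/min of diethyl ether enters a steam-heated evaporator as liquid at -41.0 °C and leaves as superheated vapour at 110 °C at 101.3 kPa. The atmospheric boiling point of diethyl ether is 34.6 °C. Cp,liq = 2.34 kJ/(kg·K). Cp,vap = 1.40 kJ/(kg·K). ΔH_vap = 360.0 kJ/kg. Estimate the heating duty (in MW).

Q = 1.32 MW

liquid -41.0→34.6 °C: 176.9 kJ/kg
vaporisation at 34.6 °C: 360 kJ/kg
vapour 34.6→110 °C: 105.56 kJ/kg
Δh = 176.9 + 360 + 105.56 = 642.46 kJ/kg
Q = ṁ·Δh = 123.1 kg/min × 642.46 kJ/kg = 79087 kJ/min
|Q| = 1318.1 kW = 1.3181 MW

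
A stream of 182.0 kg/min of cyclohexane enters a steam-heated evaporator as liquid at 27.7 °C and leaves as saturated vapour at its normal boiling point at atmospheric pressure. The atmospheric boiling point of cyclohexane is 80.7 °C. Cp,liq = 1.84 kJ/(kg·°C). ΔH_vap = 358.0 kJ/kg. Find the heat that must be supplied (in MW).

liquid 27.7→80.7 °C: 97.52 kJ/kg
vaporisation at 80.7 °C: 358 kJ/kg
Δh = 97.52 + 358 = 455.52 kJ/kg
Q = ṁ·Δh = 182.0 kg/min × 455.52 kJ/kg = 82905 kJ/min
|Q| = 1381.7 kW = 1.3817 MW

Q = 1.38 MW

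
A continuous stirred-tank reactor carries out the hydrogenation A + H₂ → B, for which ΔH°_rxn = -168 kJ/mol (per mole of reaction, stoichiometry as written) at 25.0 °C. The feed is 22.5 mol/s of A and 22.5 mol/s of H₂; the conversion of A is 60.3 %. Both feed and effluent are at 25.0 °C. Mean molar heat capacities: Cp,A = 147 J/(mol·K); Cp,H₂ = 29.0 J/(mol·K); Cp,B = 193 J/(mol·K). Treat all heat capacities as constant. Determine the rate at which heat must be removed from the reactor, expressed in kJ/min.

Extent of reaction ξ = 0.603 × 22.5 = 13.567 mol/s
Reaction term: ξ·ΔH°_rxn = 13.567 × -168 = -2279.3 kJ/s
Q = ΔH = -2279.3 kJ/s = -2279.3 kW
Heat removed = 136760 kJ/min

Q_out = 137000 kJ/min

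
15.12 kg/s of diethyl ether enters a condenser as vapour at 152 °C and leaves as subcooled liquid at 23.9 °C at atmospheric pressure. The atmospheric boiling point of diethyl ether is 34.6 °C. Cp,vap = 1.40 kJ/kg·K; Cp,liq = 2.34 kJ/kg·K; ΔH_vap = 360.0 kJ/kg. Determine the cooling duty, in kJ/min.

Q_c = 498000 kJ/min

vapour 152→34.6 °C: -164.36 kJ/kg
condensation at 34.6 °C: -360 kJ/kg
liquid 34.6→23.9 °C: -25.038 kJ/kg
Δh = -164.36 + -360 + -25.038 = -549.4 kJ/kg
Q = ṁ·Δh = 15.12 kg/s × -549.4 kJ/kg = -8306.9 kJ/s
|Q| = 8306.9 kW = 498410 kJ/min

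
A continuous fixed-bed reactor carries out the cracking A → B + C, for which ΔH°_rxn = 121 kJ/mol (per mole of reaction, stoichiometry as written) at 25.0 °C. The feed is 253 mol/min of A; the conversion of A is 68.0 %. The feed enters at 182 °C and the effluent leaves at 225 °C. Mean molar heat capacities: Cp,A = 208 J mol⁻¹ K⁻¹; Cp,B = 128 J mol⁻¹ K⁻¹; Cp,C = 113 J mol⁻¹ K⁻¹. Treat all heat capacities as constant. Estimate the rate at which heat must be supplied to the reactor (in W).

Q_in = 404000 W

Extent of reaction ξ = 0.680 × 253 = 172.04 mol/min
Reaction term: ξ·ΔH°_rxn = 172.04 × 121 = 20817 kJ/min
Sensible, feed 182→25 °C: -8262 kJ/min
Outlet flows (mol/min): A 80.96, B 172.04, C 172.04
Sensible, products 25→225 °C: 11660 kJ/min
Q = ΔH = 24215 kJ/min = 403.59 kW
Heat supplied = 403590 W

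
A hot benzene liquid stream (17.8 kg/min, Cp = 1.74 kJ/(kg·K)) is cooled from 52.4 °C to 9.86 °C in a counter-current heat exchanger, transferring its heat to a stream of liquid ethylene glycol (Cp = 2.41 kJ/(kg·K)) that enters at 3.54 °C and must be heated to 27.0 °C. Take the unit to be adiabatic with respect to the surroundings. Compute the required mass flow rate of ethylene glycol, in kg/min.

ṁ_c = 23.3 kg/min

Heat released by hot stream: Q = 17.8 × 1.74 × (52.4 − 9.86) = 1317.5 kJ/min
Energy balance on cold side (adiabatic exchanger): Q = ṁ_c·Cp_c·(T_c,out − T_c,in)
ṁ_c = 1317.5 / [2.41 × (27.0 − 3.54)] = 23.304 kg/min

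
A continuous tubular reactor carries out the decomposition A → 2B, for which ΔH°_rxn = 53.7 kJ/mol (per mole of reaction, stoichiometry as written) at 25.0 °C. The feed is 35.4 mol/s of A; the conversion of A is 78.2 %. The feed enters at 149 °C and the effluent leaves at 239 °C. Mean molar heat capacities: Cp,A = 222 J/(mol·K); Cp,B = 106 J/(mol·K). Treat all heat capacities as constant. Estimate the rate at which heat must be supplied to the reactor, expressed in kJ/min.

Q_in = 128000 kJ/min

Extent of reaction ξ = 0.782 × 35.4 = 27.683 mol/s
Reaction term: ξ·ΔH°_rxn = 27.683 × 53.7 = 1486.6 kJ/s
Sensible, feed 149→25 °C: -974.49 kJ/s
Outlet flows (mol/s): A 7.7172, B 55.366
Sensible, products 25→239 °C: 1622.5 kJ/s
Q = ΔH = 2134.6 kJ/s = 2134.6 kW
Heat supplied = 128080 kJ/min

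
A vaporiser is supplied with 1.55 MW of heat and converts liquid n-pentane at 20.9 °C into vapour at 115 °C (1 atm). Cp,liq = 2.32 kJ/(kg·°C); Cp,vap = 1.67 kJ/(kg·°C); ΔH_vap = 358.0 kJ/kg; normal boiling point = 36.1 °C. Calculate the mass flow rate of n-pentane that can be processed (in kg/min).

Δh = 2.32×(36.1−20.9) + 358.0 + 1.67×(115−36.1) = 525.03 kJ/kg
Q = 1.55 MW = 1550 kJ/s = 93000 kJ/min
ṁ = Q/Δh = 93000 / 525.03 = 177.13 kg/min

ṁ = 177 kg/min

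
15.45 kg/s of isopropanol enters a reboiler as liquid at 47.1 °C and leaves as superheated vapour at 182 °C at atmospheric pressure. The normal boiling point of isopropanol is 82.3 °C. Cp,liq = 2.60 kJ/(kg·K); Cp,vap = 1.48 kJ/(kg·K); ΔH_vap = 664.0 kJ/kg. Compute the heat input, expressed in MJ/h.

Q = 50200 MJ/h

liquid 47.1→82.3 °C: 91.52 kJ/kg
vaporisation at 82.3 °C: 664 kJ/kg
vapour 82.3→182 °C: 147.56 kJ/kg
Δh = 91.52 + 664 + 147.56 = 903.08 kJ/kg
Q = ṁ·Δh = 15.45 kg/s × 903.08 kJ/kg = 13953 kJ/s
|Q| = 13953 kW = 50229 MJ/h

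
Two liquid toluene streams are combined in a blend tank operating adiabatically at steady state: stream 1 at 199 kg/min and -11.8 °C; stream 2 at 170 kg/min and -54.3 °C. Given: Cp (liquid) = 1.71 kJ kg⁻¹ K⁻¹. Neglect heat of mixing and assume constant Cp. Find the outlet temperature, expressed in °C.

T_out = -31.4 °C

Adiabatic, steady state ⇒ Σ ṁᵢCp,ᵢ(T_out − Tᵢ) = 0
T_out = Σ ṁᵢCp,ᵢTᵢ / Σ ṁᵢCp,ᵢ
      = -19800 / 630.99 = -31.38 °C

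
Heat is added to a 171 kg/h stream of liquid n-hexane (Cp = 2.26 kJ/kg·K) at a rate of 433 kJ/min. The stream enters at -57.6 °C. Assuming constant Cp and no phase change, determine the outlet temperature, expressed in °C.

T_out = 9.63 °C

Q = 433 kJ/min = 25980 kJ/h
ΔT = Q/(ṁ·Cp) = 25980/(171×2.26) = 67.226 K
T_out = -57.6 + 67.226 = 9.6256 °C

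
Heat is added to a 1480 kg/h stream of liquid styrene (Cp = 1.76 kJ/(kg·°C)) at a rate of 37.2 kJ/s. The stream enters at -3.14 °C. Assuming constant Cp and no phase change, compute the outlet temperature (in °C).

T_out = 48.3 °C

Q = 37.2 kJ/s = 133920 kJ/h
ΔT = Q/(ṁ·Cp) = 133920/(1480×1.76) = 51.413 K
T_out = -3.14 + 51.413 = 48.273 °C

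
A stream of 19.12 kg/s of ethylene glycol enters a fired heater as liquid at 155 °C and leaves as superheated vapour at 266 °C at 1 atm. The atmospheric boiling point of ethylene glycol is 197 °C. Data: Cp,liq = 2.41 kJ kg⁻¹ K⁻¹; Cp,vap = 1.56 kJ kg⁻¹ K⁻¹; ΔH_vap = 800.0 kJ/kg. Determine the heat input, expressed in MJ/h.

Q = 69400 MJ/h

liquid 155→197 °C: 101.22 kJ/kg
vaporisation at 197 °C: 800 kJ/kg
vapour 197→266 °C: 107.64 kJ/kg
Δh = 101.22 + 800 + 107.64 = 1008.9 kJ/kg
Q = ṁ·Δh = 19.12 kg/s × 1008.9 kJ/kg = 19289 kJ/s
|Q| = 19289 kW = 69442 MJ/h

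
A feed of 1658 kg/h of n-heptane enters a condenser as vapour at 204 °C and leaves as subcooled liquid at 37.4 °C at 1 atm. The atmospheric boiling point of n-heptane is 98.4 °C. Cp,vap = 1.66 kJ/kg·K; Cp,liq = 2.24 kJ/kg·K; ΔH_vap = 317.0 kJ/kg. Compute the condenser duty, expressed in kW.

Q_c = 290 kW

vapour 204→98.4 °C: -175.3 kJ/kg
condensation at 98.4 °C: -317 kJ/kg
liquid 98.4→37.4 °C: -136.64 kJ/kg
Δh = -175.3 + -317 + -136.64 = -628.94 kJ/kg
Q = ṁ·Δh = 1658 kg/h × -628.94 kJ/kg = -1.0428e+06 kJ/h
|Q| = 289.66 kW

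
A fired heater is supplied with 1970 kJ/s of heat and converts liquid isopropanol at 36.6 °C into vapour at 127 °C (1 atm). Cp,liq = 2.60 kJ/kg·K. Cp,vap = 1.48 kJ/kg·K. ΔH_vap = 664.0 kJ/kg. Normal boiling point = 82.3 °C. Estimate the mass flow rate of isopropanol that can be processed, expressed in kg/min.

ṁ = 139 kg/min

Δh = 2.60×(82.3−36.6) + 664.0 + 1.48×(127−82.3) = 848.98 kJ/kg
Q = 1970 kJ/s = 1970 kJ/s = 118200 kJ/min
ṁ = Q/Δh = 118200 / 848.98 = 139.23 kg/min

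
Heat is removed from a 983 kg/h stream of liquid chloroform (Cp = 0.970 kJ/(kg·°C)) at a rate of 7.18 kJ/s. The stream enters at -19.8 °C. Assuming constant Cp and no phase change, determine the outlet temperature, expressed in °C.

T_out = -46.9 °C

Q = 7.18 kJ/s = 25848 kJ/h
ΔT = Q/(ṁ·Cp) = 25848/(983×0.970) = 27.108 K
T_out = -19.8 − 27.108 = -46.908 °C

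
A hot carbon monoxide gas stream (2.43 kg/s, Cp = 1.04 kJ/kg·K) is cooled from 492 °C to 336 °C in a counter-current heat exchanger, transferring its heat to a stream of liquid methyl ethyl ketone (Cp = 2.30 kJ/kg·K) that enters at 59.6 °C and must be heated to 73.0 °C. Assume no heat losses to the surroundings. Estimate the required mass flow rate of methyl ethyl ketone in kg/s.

ṁ_c = 12.8 kg/s

Heat released by hot stream: Q = 2.43 × 1.04 × (492 − 336) = 394.24 kJ/s
Energy balance on cold side (adiabatic exchanger): Q = ṁ_c·Cp_c·(T_c,out − T_c,in)
ṁ_c = 394.24 / [2.30 × (73.0 − 59.6)] = 12.792 kg/s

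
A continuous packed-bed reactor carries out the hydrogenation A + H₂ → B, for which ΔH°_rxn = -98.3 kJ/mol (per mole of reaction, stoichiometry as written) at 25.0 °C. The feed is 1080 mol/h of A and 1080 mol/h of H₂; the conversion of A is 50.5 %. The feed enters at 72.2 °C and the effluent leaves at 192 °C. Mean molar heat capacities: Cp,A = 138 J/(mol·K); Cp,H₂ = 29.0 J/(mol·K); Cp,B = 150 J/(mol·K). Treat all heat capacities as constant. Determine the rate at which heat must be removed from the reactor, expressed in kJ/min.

Extent of reaction ξ = 0.505 × 1080 = 545.4 mol/h
Reaction term: ξ·ΔH°_rxn = 545.4 × -98.3 = -53613 kJ/h
Sensible, feed 72.2→25 °C: -8513 kJ/h
Outlet flows (mol/h): A 534.6, H₂ 534.6, B 545.4
Sensible, products 25→192 °C: 28572 kJ/h
Q = ΔH = -33554 kJ/h = -9.3206 kW
Heat removed = 559.23 kJ/min

Q_out = 559 kJ/min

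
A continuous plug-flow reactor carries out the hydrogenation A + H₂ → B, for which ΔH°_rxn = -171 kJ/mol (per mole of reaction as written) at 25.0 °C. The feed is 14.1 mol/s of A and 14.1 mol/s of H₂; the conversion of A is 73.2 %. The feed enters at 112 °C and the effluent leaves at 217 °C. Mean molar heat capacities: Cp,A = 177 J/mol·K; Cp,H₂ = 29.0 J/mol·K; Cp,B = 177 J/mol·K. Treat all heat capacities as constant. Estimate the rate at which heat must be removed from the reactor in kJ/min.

Q_out = 91000 kJ/min

Extent of reaction ξ = 0.732 × 14.1 = 10.321 mol/s
Reaction term: ξ·ΔH°_rxn = 10.321 × -171 = -1764.9 kJ/s
Sensible, feed 112→25 °C: -252.7 kJ/s
Outlet flows (mol/s): A 3.7788, H₂ 3.7788, B 10.321
Sensible, products 25→217 °C: 500.21 kJ/s
Q = ΔH = -1517.4 kJ/s = -1517.4 kW
Heat removed = 91045 kJ/min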